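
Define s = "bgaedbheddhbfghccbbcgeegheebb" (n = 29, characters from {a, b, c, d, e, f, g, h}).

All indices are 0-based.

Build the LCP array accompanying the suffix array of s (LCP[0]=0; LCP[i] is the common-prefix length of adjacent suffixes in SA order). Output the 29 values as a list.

rank | idx | suffix
   0 |   2 | aedbheddhbfghccbbcgeegheebb
   1 |  28 | b
   2 |  27 | bb
   3 |  17 | bbcgeegheebb
   4 |  18 | bcgeegheebb
   5 |  11 | bfghccbbcgeegheebb
   6 |   0 | bgaedbheddhbfghccbbcgeegheebb
   7 |   5 | bheddhbfghccbbcgeegheebb
   8 |  16 | cbbcgeegheebb
   9 |  15 | ccbbcgeegheebb
  10 |  19 | cgeegheebb
  11 |   4 | dbheddhbfghccbbcgeegheebb
  12 |   8 | ddhbfghccbbcgeegheebb
  13 |   9 | dhbfghccbbcgeegheebb
  14 |  26 | ebb
  15 |   3 | edbheddhbfghccbbcgeegheebb
  16 |   7 | eddhbfghccbbcgeegheebb
  17 |  25 | eebb
  18 |  21 | eegheebb
  19 |  22 | egheebb
  20 |  12 | fghccbbcgeegheebb
  21 |   1 | gaedbheddhbfghccbbcgeegheebb
  22 |  20 | geegheebb
  23 |  13 | ghccbbcgeegheebb
  24 |  23 | gheebb
  25 |  10 | hbfghccbbcgeegheebb
  26 |  14 | hccbbcgeegheebb
  27 |   6 | heddhbfghccbbcgeegheebb
  28 |  24 | heebb

SA = [2, 28, 27, 17, 18, 11, 0, 5, 16, 15, 19, 4, 8, 9, 26, 3, 7, 25, 21, 22, 12, 1, 20, 13, 23, 10, 14, 6, 24]
[i] adj suffixes → lcp
  [1] 2/28 → 0 ('')
  [2] 28/27 → 1 ('b')
  [3] 27/17 → 2 ('bb')
  [4] 17/18 → 1 ('b')
  [5] 18/11 → 1 ('b')
  [6] 11/0 → 1 ('b')
  [7] 0/5 → 1 ('b')
  [8] 5/16 → 0 ('')
  [9] 16/15 → 1 ('c')
  [10] 15/19 → 1 ('c')
  [11] 19/4 → 0 ('')
  [12] 4/8 → 1 ('d')
  [13] 8/9 → 1 ('d')
  [14] 9/26 → 0 ('')
  [15] 26/3 → 1 ('e')
  [16] 3/7 → 2 ('ed')
  [17] 7/25 → 1 ('e')
  [18] 25/21 → 2 ('ee')
  [19] 21/22 → 1 ('e')
  [20] 22/12 → 0 ('')
  [21] 12/1 → 0 ('')
  [22] 1/20 → 1 ('g')
  [23] 20/13 → 1 ('g')
  [24] 13/23 → 2 ('gh')
  [25] 23/10 → 0 ('')
  [26] 10/14 → 1 ('h')
  [27] 14/6 → 1 ('h')
  [28] 6/24 → 2 ('he')

[0, 0, 1, 2, 1, 1, 1, 1, 0, 1, 1, 0, 1, 1, 0, 1, 2, 1, 2, 1, 0, 0, 1, 1, 2, 0, 1, 1, 2]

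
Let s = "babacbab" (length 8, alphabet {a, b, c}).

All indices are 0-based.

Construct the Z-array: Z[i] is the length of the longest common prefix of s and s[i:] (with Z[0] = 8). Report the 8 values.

Z[0]=8
i=1: outside box; Z[1]=0
i=2: outside box; Z[2]=2 grow→box=[2,4)
i=3: min(r-i=1, Z[1]=0)=0; Z[3]=0
i=4: outside box; Z[4]=0
i=5: outside box; Z[5]=3 grow→box=[5,8)
i=6: min(r-i=2, Z[1]=0)=0; Z[6]=0
i=7: min(r-i=1, Z[2]=2)=1; Z[7]=1

[8, 0, 2, 0, 0, 3, 0, 1]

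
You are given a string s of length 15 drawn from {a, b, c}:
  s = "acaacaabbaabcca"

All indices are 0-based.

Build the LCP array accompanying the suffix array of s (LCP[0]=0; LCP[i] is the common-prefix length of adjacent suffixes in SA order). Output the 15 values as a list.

rank→(start, suffix):
  0 → (14, 'a')
  1 → (5, 'aabbaabcca')
  2 → (9, 'aabcca')
  3 → (2, 'aacaabbaabcca')
  4 → (6, 'abbaabcca')
  5 → (10, 'abcca')
  6 → (3, 'acaabbaabcca')
  7 → (0, 'acaacaabbaabcca')
  8 → (8, 'baabcca')
  9 → (7, 'bbaabcca')
  10 → (11, 'bcca')
  11 → (13, 'ca')
  12 → (4, 'caabbaabcca')
  13 → (1, 'caacaabbaabcca')
  14 → (12, 'cca')

SA = [14, 5, 9, 2, 6, 10, 3, 0, 8, 7, 11, 13, 4, 1, 12]
rank  pair      lcp
   1  s[14:],s[5:]  1  'a'
   2  s[5:],s[9:]  3  'aab'
   3  s[9:],s[2:]  2  'aa'
   4  s[2:],s[6:]  1  'a'
   5  s[6:],s[10:]  2  'ab'
   6  s[10:],s[3:]  1  'a'
   7  s[3:],s[0:]  4  'acaa'
   8  s[0:],s[8:]  0  ''
   9  s[8:],s[7:]  1  'b'
  10  s[7:],s[11:]  1  'b'
  11  s[11:],s[13:]  0  ''
  12  s[13:],s[4:]  2  'ca'
  13  s[4:],s[1:]  3  'caa'
  14  s[1:],s[12:]  1  'c'

[0, 1, 3, 2, 1, 2, 1, 4, 0, 1, 1, 0, 2, 3, 1]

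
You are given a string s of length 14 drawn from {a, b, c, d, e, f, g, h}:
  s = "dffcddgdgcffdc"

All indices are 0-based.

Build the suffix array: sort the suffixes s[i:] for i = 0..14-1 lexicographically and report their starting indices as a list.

[13, 3, 9, 12, 4, 0, 7, 5, 2, 11, 1, 10, 8, 6]

rank | idx | suffix
   0 |  13 | c
   1 |   3 | cddgdgcffdc
   2 |   9 | cffdc
   3 |  12 | dc
   4 |   4 | ddgdgcffdc
   5 |   0 | dffcddgdgcffdc
   6 |   7 | dgcffdc
   7 |   5 | dgdgcffdc
   8 |   2 | fcddgdgcffdc
   9 |  11 | fdc
  10 |   1 | ffcddgdgcffdc
  11 |  10 | ffdc
  12 |   8 | gcffdc
  13 |   6 | gdgcffdc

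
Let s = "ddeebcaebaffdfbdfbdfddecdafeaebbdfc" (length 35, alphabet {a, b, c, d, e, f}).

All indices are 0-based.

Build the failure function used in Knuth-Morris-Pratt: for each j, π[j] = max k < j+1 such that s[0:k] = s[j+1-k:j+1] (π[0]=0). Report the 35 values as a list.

π[0] = 0
j=1 s[j]='d': π[1]=1 (border 'd')
j=2 s[j]='e': k: 1→0; π[2]=0 (border '')
j=3 s[j]='e': π[3]=0 (border '')
j=4 s[j]='b': π[4]=0 (border '')
j=5 s[j]='c': π[5]=0 (border '')
j=6 s[j]='a': π[6]=0 (border '')
j=7 s[j]='e': π[7]=0 (border '')
j=8 s[j]='b': π[8]=0 (border '')
j=9 s[j]='a': π[9]=0 (border '')
j=10 s[j]='f': π[10]=0 (border '')
j=11 s[j]='f': π[11]=0 (border '')
j=12 s[j]='d': π[12]=1 (border 'd')
j=13 s[j]='f': k: 1→0; π[13]=0 (border '')
j=14 s[j]='b': π[14]=0 (border '')
j=15 s[j]='d': π[15]=1 (border 'd')
j=16 s[j]='f': k: 1→0; π[16]=0 (border '')
j=17 s[j]='b': π[17]=0 (border '')
j=18 s[j]='d': π[18]=1 (border 'd')
j=19 s[j]='f': k: 1→0; π[19]=0 (border '')
j=20 s[j]='d': π[20]=1 (border 'd')
j=21 s[j]='d': π[21]=2 (border 'dd')
j=22 s[j]='e': π[22]=3 (border 'dde')
j=23 s[j]='c': k: 3→0; π[23]=0 (border '')
j=24 s[j]='d': π[24]=1 (border 'd')
j=25 s[j]='a': k: 1→0; π[25]=0 (border '')
j=26 s[j]='f': π[26]=0 (border '')
j=27 s[j]='e': π[27]=0 (border '')
j=28 s[j]='a': π[28]=0 (border '')
j=29 s[j]='e': π[29]=0 (border '')
j=30 s[j]='b': π[30]=0 (border '')
j=31 s[j]='b': π[31]=0 (border '')
j=32 s[j]='d': π[32]=1 (border 'd')
j=33 s[j]='f': k: 1→0; π[33]=0 (border '')
j=34 s[j]='c': π[34]=0 (border '')

[0, 1, 0, 0, 0, 0, 0, 0, 0, 0, 0, 0, 1, 0, 0, 1, 0, 0, 1, 0, 1, 2, 3, 0, 1, 0, 0, 0, 0, 0, 0, 0, 1, 0, 0]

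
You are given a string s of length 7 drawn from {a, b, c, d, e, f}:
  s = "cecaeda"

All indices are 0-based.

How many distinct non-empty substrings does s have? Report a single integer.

25

sorted suffixes:
  #0 SA[0]=6  'a'
  #1 SA[1]=3  'aeda'
  #2 SA[2]=2  'caeda'
  #3 SA[3]=0  'cecaeda'
  #4 SA[4]=5  'da'
  #5 SA[5]=1  'ecaeda'
  #6 SA[6]=4  'eda'

SA = [6, 3, 2, 0, 5, 1, 4]
i: (SA[i-1],SA[i]) lcp shared
  1: (6,3) 1 'a'
  2: (3,2) 0 ''
  3: (2,0) 1 'c'
  4: (0,5) 0 ''
  5: (5,1) 0 ''
  6: (1,4) 1 'e'

n(n+1)/2 = 7·8/2 = 28
Σ LCP = 0 + 1 + 0 + 1 + 0 + 0 + 1 = 3
distinct = 28 − 3 = 25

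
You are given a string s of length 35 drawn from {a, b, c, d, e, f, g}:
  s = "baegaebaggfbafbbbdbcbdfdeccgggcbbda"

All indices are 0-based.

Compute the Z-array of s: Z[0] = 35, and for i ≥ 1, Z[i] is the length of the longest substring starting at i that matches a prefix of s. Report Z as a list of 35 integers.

Z[0]=35
i=1: fresh scan; Z[1]=0
i=2: fresh scan; Z[2]=0
i=3: fresh scan; Z[3]=0
i=4: fresh scan; Z[4]=0
i=5: fresh scan; Z[5]=0
i=6: fresh scan; Z[6]=2 grow→box=[6,8)
i=7: min(r-i=1, Z[1]=0)=0; Z[7]=0
i=8: fresh scan; Z[8]=0
i=9: fresh scan; Z[9]=0
i=10: fresh scan; Z[10]=0
i=11: fresh scan; Z[11]=2 grow→box=[11,13)
i=12: min(r-i=1, Z[1]=0)=0; Z[12]=0
i=13: fresh scan; Z[13]=0
i=14: fresh scan; Z[14]=1 grow→box=[14,15)
i=15: fresh scan; Z[15]=1 grow→box=[15,16)
i=16: fresh scan; Z[16]=1 grow→box=[16,17)
i=17: fresh scan; Z[17]=0
i=18: fresh scan; Z[18]=1 grow→box=[18,19)
i=19: fresh scan; Z[19]=0
i=20: fresh scan; Z[20]=1 grow→box=[20,21)
i=21: fresh scan; Z[21]=0
i=22: fresh scan; Z[22]=0
i=23: fresh scan; Z[23]=0
i=24: fresh scan; Z[24]=0
i=25: fresh scan; Z[25]=0
i=26: fresh scan; Z[26]=0
i=27: fresh scan; Z[27]=0
i=28: fresh scan; Z[28]=0
i=29: fresh scan; Z[29]=0
i=30: fresh scan; Z[30]=0
i=31: fresh scan; Z[31]=1 grow→box=[31,32)
i=32: fresh scan; Z[32]=1 grow→box=[32,33)
i=33: fresh scan; Z[33]=0
i=34: fresh scan; Z[34]=0

[35, 0, 0, 0, 0, 0, 2, 0, 0, 0, 0, 2, 0, 0, 1, 1, 1, 0, 1, 0, 1, 0, 0, 0, 0, 0, 0, 0, 0, 0, 0, 1, 1, 0, 0]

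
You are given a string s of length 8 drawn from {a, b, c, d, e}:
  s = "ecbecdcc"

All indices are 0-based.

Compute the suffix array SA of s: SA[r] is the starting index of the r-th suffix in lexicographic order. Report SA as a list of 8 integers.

[2, 7, 1, 6, 4, 5, 0, 3]

rank | idx | suffix
   0 |   2 | becdcc
   1 |   7 | c
   2 |   1 | cbecdcc
   3 |   6 | cc
   4 |   4 | cdcc
   5 |   5 | dcc
   6 |   0 | ecbecdcc
   7 |   3 | ecdcc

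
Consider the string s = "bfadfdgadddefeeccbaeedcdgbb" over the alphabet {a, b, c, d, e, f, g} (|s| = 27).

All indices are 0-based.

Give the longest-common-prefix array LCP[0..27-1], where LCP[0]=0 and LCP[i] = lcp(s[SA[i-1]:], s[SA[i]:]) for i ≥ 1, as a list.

[0, 2, 1, 0, 1, 1, 1, 0, 1, 1, 0, 1, 2, 1, 1, 1, 2, 0, 1, 1, 2, 1, 0, 1, 1, 0, 1]

rank | idx | suffix
   0 |   7 | adddefeeccbaeedcdgbb
   1 |   2 | adfdgadddefeeccbaeedcdgbb
   2 |  18 | aeedcdgbb
   3 |  26 | b
   4 |  17 | baeedcdgbb
   5 |  25 | bb
   6 |   0 | bfadfdgadddefeeccbaeedcdgbb
   7 |  16 | cbaeedcdgbb
   8 |  15 | ccbaeedcdgbb
   9 |  22 | cdgbb
  10 |  21 | dcdgbb
  11 |   8 | dddefeeccbaeedcdgbb
  12 |   9 | ddefeeccbaeedcdgbb
  13 |  10 | defeeccbaeedcdgbb
  14 |   3 | dfdgadddefeeccbaeedcdgbb
  15 |   5 | dgadddefeeccbaeedcdgbb
  16 |  23 | dgbb
  17 |  14 | eccbaeedcdgbb
  18 |  20 | edcdgbb
  19 |  13 | eeccbaeedcdgbb
  20 |  19 | eedcdgbb
  21 |  11 | efeeccbaeedcdgbb
  22 |   1 | fadfdgadddefeeccbaeedcdgbb
  23 |   4 | fdgadddefeeccbaeedcdgbb
  24 |  12 | feeccbaeedcdgbb
  25 |   6 | gadddefeeccbaeedcdgbb
  26 |  24 | gbb

SA = [7, 2, 18, 26, 17, 25, 0, 16, 15, 22, 21, 8, 9, 10, 3, 5, 23, 14, 20, 13, 19, 11, 1, 4, 12, 6, 24]
[i] adj suffixes → lcp
  [1] 7/2 → 2 ('ad')
  [2] 2/18 → 1 ('a')
  [3] 18/26 → 0 ('')
  [4] 26/17 → 1 ('b')
  [5] 17/25 → 1 ('b')
  [6] 25/0 → 1 ('b')
  [7] 0/16 → 0 ('')
  [8] 16/15 → 1 ('c')
  [9] 15/22 → 1 ('c')
  [10] 22/21 → 0 ('')
  [11] 21/8 → 1 ('d')
  [12] 8/9 → 2 ('dd')
  [13] 9/10 → 1 ('d')
  [14] 10/3 → 1 ('d')
  [15] 3/5 → 1 ('d')
  [16] 5/23 → 2 ('dg')
  [17] 23/14 → 0 ('')
  [18] 14/20 → 1 ('e')
  [19] 20/13 → 1 ('e')
  [20] 13/19 → 2 ('ee')
  [21] 19/11 → 1 ('e')
  [22] 11/1 → 0 ('')
  [23] 1/4 → 1 ('f')
  [24] 4/12 → 1 ('f')
  [25] 12/6 → 0 ('')
  [26] 6/24 → 1 ('g')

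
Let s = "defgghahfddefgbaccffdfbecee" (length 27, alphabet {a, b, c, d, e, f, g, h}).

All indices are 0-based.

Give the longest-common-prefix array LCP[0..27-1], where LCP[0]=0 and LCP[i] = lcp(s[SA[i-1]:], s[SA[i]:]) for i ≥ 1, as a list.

[0, 1, 0, 1, 0, 1, 1, 0, 1, 4, 1, 0, 1, 1, 1, 3, 0, 1, 2, 1, 1, 2, 0, 1, 1, 0, 1]

sorted suffixes:
  #0 SA[0]=15  'accffdfbecee'
  #1 SA[1]=6  'ahfddefgbaccffdfbecee'
  #2 SA[2]=14  'baccffdfbecee'
  #3 SA[3]=22  'becee'
  #4 SA[4]=16  'ccffdfbecee'
  #5 SA[5]=24  'cee'
  #6 SA[6]=17  'cffdfbecee'
  #7 SA[7]=9  'ddefgbaccffdfbecee'
  #8 SA[8]=10  'defgbaccffdfbecee'
  #9 SA[9]=0  'defgghahfddefgbaccffdfbecee'
  #10 SA[10]=20  'dfbecee'
  #11 SA[11]=26  'e'
  #12 SA[12]=23  'ecee'
  #13 SA[13]=25  'ee'
  #14 SA[14]=11  'efgbaccffdfbecee'
  #15 SA[15]=1  'efgghahfddefgbaccffdfbecee'
  #16 SA[16]=21  'fbecee'
  #17 SA[17]=8  'fddefgbaccffdfbecee'
  #18 SA[18]=19  'fdfbecee'
  #19 SA[19]=18  'ffdfbecee'
  #20 SA[20]=12  'fgbaccffdfbecee'
  #21 SA[21]=2  'fgghahfddefgbaccffdfbecee'
  #22 SA[22]=13  'gbaccffdfbecee'
  #23 SA[23]=3  'gghahfddefgbaccffdfbecee'
  #24 SA[24]=4  'ghahfddefgbaccffdfbecee'
  #25 SA[25]=5  'hahfddefgbaccffdfbecee'
  #26 SA[26]=7  'hfddefgbaccffdfbecee'

SA = [15, 6, 14, 22, 16, 24, 17, 9, 10, 0, 20, 26, 23, 25, 11, 1, 21, 8, 19, 18, 12, 2, 13, 3, 4, 5, 7]
i: (SA[i-1],SA[i]) lcp shared
  1: (15,6) 1 'a'
  2: (6,14) 0 ''
  3: (14,22) 1 'b'
  4: (22,16) 0 ''
  5: (16,24) 1 'c'
  6: (24,17) 1 'c'
  7: (17,9) 0 ''
  8: (9,10) 1 'd'
  9: (10,0) 4 'defg'
  10: (0,20) 1 'd'
  11: (20,26) 0 ''
  12: (26,23) 1 'e'
  13: (23,25) 1 'e'
  14: (25,11) 1 'e'
  15: (11,1) 3 'efg'
  16: (1,21) 0 ''
  17: (21,8) 1 'f'
  18: (8,19) 2 'fd'
  19: (19,18) 1 'f'
  20: (18,12) 1 'f'
  21: (12,2) 2 'fg'
  22: (2,13) 0 ''
  23: (13,3) 1 'g'
  24: (3,4) 1 'g'
  25: (4,5) 0 ''
  26: (5,7) 1 'h'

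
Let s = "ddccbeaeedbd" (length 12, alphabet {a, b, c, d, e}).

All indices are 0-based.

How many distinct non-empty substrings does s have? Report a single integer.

71

rank | idx | suffix
   0 |   6 | aeedbd
   1 |  10 | bd
   2 |   4 | beaeedbd
   3 |   3 | cbeaeedbd
   4 |   2 | ccbeaeedbd
   5 |  11 | d
   6 |   9 | dbd
   7 |   1 | dccbeaeedbd
   8 |   0 | ddccbeaeedbd
   9 |   5 | eaeedbd
  10 |   8 | edbd
  11 |   7 | eedbd

SA = [6, 10, 4, 3, 2, 11, 9, 1, 0, 5, 8, 7]
i: (SA[i-1],SA[i]) lcp shared
  1: (6,10) 0 ''
  2: (10,4) 1 'b'
  3: (4,3) 0 ''
  4: (3,2) 1 'c'
  5: (2,11) 0 ''
  6: (11,9) 1 'd'
  7: (9,1) 1 'd'
  8: (1,0) 1 'd'
  9: (0,5) 0 ''
  10: (5,8) 1 'e'
  11: (8,7) 1 'e'

n(n+1)/2 = 12·13/2 = 78
Σ LCP = 0 + 0 + 1 + 0 + 1 + 0 + 1 + 1 + 1 + 0 + 1 + 1 = 7
distinct = 78 − 7 = 71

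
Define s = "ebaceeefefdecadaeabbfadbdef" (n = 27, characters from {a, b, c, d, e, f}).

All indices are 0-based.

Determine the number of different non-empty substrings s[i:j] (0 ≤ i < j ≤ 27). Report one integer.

352

sorted suffixes:
  #0 SA[0]=17  'abbfadbdef'
  #1 SA[1]=2  'aceeefefdecadaeabbfadbdef'
  #2 SA[2]=13  'adaeabbfadbdef'
  #3 SA[3]=21  'adbdef'
  #4 SA[4]=15  'aeabbfadbdef'
  #5 SA[5]=1  'baceeefefdecadaeabbfadbdef'
  #6 SA[6]=18  'bbfadbdef'
  #7 SA[7]=23  'bdef'
  #8 SA[8]=19  'bfadbdef'
  #9 SA[9]=12  'cadaeabbfadbdef'
  #10 SA[10]=3  'ceeefefdecadaeabbfadbdef'
  #11 SA[11]=14  'daeabbfadbdef'
  #12 SA[12]=22  'dbdef'
  #13 SA[13]=10  'decadaeabbfadbdef'
  #14 SA[14]=24  'def'
  #15 SA[15]=16  'eabbfadbdef'
  #16 SA[16]=0  'ebaceeefefdecadaeabbfadbdef'
  #17 SA[17]=11  'ecadaeabbfadbdef'
  #18 SA[18]=4  'eeefefdecadaeabbfadbdef'
  #19 SA[19]=5  'eefefdecadaeabbfadbdef'
  #20 SA[20]=25  'ef'
  #21 SA[21]=8  'efdecadaeabbfadbdef'
  #22 SA[22]=6  'efefdecadaeabbfadbdef'
  #23 SA[23]=26  'f'
  #24 SA[24]=20  'fadbdef'
  #25 SA[25]=9  'fdecadaeabbfadbdef'
  #26 SA[26]=7  'fefdecadaeabbfadbdef'

SA = [17, 2, 13, 21, 15, 1, 18, 23, 19, 12, 3, 14, 22, 10, 24, 16, 0, 11, 4, 5, 25, 8, 6, 26, 20, 9, 7]
rank  pair      lcp
   1  s[17:],s[2:]  1  'a'
   2  s[2:],s[13:]  1  'a'
   3  s[13:],s[21:]  2  'ad'
   4  s[21:],s[15:]  1  'a'
   5  s[15:],s[1:]  0  ''
   6  s[1:],s[18:]  1  'b'
   7  s[18:],s[23:]  1  'b'
   8  s[23:],s[19:]  1  'b'
   9  s[19:],s[12:]  0  ''
  10  s[12:],s[3:]  1  'c'
  11  s[3:],s[14:]  0  ''
  12  s[14:],s[22:]  1  'd'
  13  s[22:],s[10:]  1  'd'
  14  s[10:],s[24:]  2  'de'
  15  s[24:],s[16:]  0  ''
  16  s[16:],s[0:]  1  'e'
  17  s[0:],s[11:]  1  'e'
  18  s[11:],s[4:]  1  'e'
  19  s[4:],s[5:]  2  'ee'
  20  s[5:],s[25:]  1  'e'
  21  s[25:],s[8:]  2  'ef'
  22  s[8:],s[6:]  2  'ef'
  23  s[6:],s[26:]  0  ''
  24  s[26:],s[20:]  1  'f'
  25  s[20:],s[9:]  1  'f'
  26  s[9:],s[7:]  1  'f'

n(n+1)/2 = 27·28/2 = 378
Σ LCP = 0 + 1 + 1 + 2 + 1 + 0 + 1 + 1 + 1 + 0 + 1 + 0 + 1 + 1 + 2 + 0 + 1 + 1 + 1 + 2 + 1 + 2 + 2 + 0 + 1 + 1 + 1 = 26
distinct = 378 − 26 = 352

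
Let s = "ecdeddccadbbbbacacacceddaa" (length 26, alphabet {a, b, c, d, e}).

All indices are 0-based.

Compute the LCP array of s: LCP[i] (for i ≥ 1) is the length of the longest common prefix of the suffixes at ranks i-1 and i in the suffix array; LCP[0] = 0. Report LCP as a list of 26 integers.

[0, 1, 1, 4, 2, 1, 0, 1, 2, 3, 0, 3, 2, 1, 2, 1, 1, 0, 1, 1, 1, 2, 1, 0, 1, 3]

rank | idx | suffix
   0 |  25 | a
   1 |  24 | aa
   2 |  14 | acacacceddaa
   3 |  16 | acacceddaa
   4 |  18 | acceddaa
   5 |   8 | adbbbbacacacceddaa
   6 |  13 | bacacacceddaa
   7 |  12 | bbacacacceddaa
   8 |  11 | bbbacacacceddaa
   9 |  10 | bbbbacacacceddaa
  10 |  15 | cacacceddaa
  11 |  17 | cacceddaa
  12 |   7 | cadbbbbacacacceddaa
  13 |   6 | ccadbbbbacacacceddaa
  14 |  19 | cceddaa
  15 |   1 | cdeddccadbbbbacacacceddaa
  16 |  20 | ceddaa
  17 |  23 | daa
  18 |   9 | dbbbbacacacceddaa
  19 |   5 | dccadbbbbacacacceddaa
  20 |  22 | ddaa
  21 |   4 | ddccadbbbbacacacceddaa
  22 |   2 | deddccadbbbbacacacceddaa
  23 |   0 | ecdeddccadbbbbacacacceddaa
  24 |  21 | eddaa
  25 |   3 | eddccadbbbbacacacceddaa

SA = [25, 24, 14, 16, 18, 8, 13, 12, 11, 10, 15, 17, 7, 6, 19, 1, 20, 23, 9, 5, 22, 4, 2, 0, 21, 3]
[i] adj suffixes → lcp
  [1] 25/24 → 1 ('a')
  [2] 24/14 → 1 ('a')
  [3] 14/16 → 4 ('acac')
  [4] 16/18 → 2 ('ac')
  [5] 18/8 → 1 ('a')
  [6] 8/13 → 0 ('')
  [7] 13/12 → 1 ('b')
  [8] 12/11 → 2 ('bb')
  [9] 11/10 → 3 ('bbb')
  [10] 10/15 → 0 ('')
  [11] 15/17 → 3 ('cac')
  [12] 17/7 → 2 ('ca')
  [13] 7/6 → 1 ('c')
  [14] 6/19 → 2 ('cc')
  [15] 19/1 → 1 ('c')
  [16] 1/20 → 1 ('c')
  [17] 20/23 → 0 ('')
  [18] 23/9 → 1 ('d')
  [19] 9/5 → 1 ('d')
  [20] 5/22 → 1 ('d')
  [21] 22/4 → 2 ('dd')
  [22] 4/2 → 1 ('d')
  [23] 2/0 → 0 ('')
  [24] 0/21 → 1 ('e')
  [25] 21/3 → 3 ('edd')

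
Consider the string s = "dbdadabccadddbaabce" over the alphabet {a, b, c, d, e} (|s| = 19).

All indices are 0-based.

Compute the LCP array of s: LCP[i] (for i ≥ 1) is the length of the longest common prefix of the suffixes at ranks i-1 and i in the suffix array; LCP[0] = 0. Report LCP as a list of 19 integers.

rank→(start, suffix):
  0 → (14, 'aabce')
  1 → (5, 'abccadddbaabce')
  2 → (15, 'abce')
  3 → (3, 'adabccadddbaabce')
  4 → (9, 'adddbaabce')
  5 → (13, 'baabce')
  6 → (6, 'bccadddbaabce')
  7 → (16, 'bce')
  8 → (1, 'bdadabccadddbaabce')
  9 → (8, 'cadddbaabce')
  10 → (7, 'ccadddbaabce')
  11 → (17, 'ce')
  12 → (4, 'dabccadddbaabce')
  13 → (2, 'dadabccadddbaabce')
  14 → (12, 'dbaabce')
  15 → (0, 'dbdadabccadddbaabce')
  16 → (11, 'ddbaabce')
  17 → (10, 'dddbaabce')
  18 → (18, 'e')

SA = [14, 5, 15, 3, 9, 13, 6, 16, 1, 8, 7, 17, 4, 2, 12, 0, 11, 10, 18]
rank  pair      lcp
   1  s[14:],s[5:]  1  'a'
   2  s[5:],s[15:]  3  'abc'
   3  s[15:],s[3:]  1  'a'
   4  s[3:],s[9:]  2  'ad'
   5  s[9:],s[13:]  0  ''
   6  s[13:],s[6:]  1  'b'
   7  s[6:],s[16:]  2  'bc'
   8  s[16:],s[1:]  1  'b'
   9  s[1:],s[8:]  0  ''
  10  s[8:],s[7:]  1  'c'
  11  s[7:],s[17:]  1  'c'
  12  s[17:],s[4:]  0  ''
  13  s[4:],s[2:]  2  'da'
  14  s[2:],s[12:]  1  'd'
  15  s[12:],s[0:]  2  'db'
  16  s[0:],s[11:]  1  'd'
  17  s[11:],s[10:]  2  'dd'
  18  s[10:],s[18:]  0  ''

[0, 1, 3, 1, 2, 0, 1, 2, 1, 0, 1, 1, 0, 2, 1, 2, 1, 2, 0]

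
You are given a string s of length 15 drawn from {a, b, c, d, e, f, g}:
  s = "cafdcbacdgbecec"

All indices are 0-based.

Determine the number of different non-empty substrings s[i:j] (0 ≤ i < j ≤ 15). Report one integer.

rank→(start, suffix):
  0 → (6, 'acdgbecec')
  1 → (1, 'afdcbacdgbecec')
  2 → (5, 'bacdgbecec')
  3 → (10, 'becec')
  4 → (14, 'c')
  5 → (0, 'cafdcbacdgbecec')
  6 → (4, 'cbacdgbecec')
  7 → (7, 'cdgbecec')
  8 → (12, 'cec')
  9 → (3, 'dcbacdgbecec')
  10 → (8, 'dgbecec')
  11 → (13, 'ec')
  12 → (11, 'ecec')
  13 → (2, 'fdcbacdgbecec')
  14 → (9, 'gbecec')

SA = [6, 1, 5, 10, 14, 0, 4, 7, 12, 3, 8, 13, 11, 2, 9]
[i] adj suffixes → lcp
  [1] 6/1 → 1 ('a')
  [2] 1/5 → 0 ('')
  [3] 5/10 → 1 ('b')
  [4] 10/14 → 0 ('')
  [5] 14/0 → 1 ('c')
  [6] 0/4 → 1 ('c')
  [7] 4/7 → 1 ('c')
  [8] 7/12 → 1 ('c')
  [9] 12/3 → 0 ('')
  [10] 3/8 → 1 ('d')
  [11] 8/13 → 0 ('')
  [12] 13/11 → 2 ('ec')
  [13] 11/2 → 0 ('')
  [14] 2/9 → 0 ('')

n(n+1)/2 = 15·16/2 = 120
Σ LCP = 0 + 1 + 0 + 1 + 0 + 1 + 1 + 1 + 1 + 0 + 1 + 0 + 2 + 0 + 0 = 9
distinct = 120 − 9 = 111

111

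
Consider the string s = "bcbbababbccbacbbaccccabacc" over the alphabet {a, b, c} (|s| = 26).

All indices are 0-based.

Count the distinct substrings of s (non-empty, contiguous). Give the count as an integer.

rank | idx | suffix
   0 |   4 | ababbccbacbbaccccabacc
   1 |  21 | abacc
   2 |   6 | abbccbacbbaccccabacc
   3 |  12 | acbbaccccabacc
   4 |  23 | acc
   5 |  16 | accccabacc
   6 |   3 | bababbccbacbbaccccabacc
   7 |   5 | babbccbacbbaccccabacc
   8 |  11 | bacbbaccccabacc
   9 |  22 | bacc
  10 |  15 | baccccabacc
  11 |   2 | bbababbccbacbbaccccabacc
  12 |  14 | bbaccccabacc
  13 |   7 | bbccbacbbaccccabacc
  14 |   0 | bcbbababbccbacbbaccccabacc
  15 |   8 | bccbacbbaccccabacc
  16 |  25 | c
  17 |  20 | cabacc
  18 |  10 | cbacbbaccccabacc
  19 |   1 | cbbababbccbacbbaccccabacc
  20 |  13 | cbbaccccabacc
  21 |  24 | cc
  22 |  19 | ccabacc
  23 |   9 | ccbacbbaccccabacc
  24 |  18 | cccabacc
  25 |  17 | ccccabacc

SA = [4, 21, 6, 12, 23, 16, 3, 5, 11, 22, 15, 2, 14, 7, 0, 8, 25, 20, 10, 1, 13, 24, 19, 9, 18, 17]
i: (SA[i-1],SA[i]) lcp shared
  1: (4,21) 3 'aba'
  2: (21,6) 2 'ab'
  3: (6,12) 1 'a'
  4: (12,23) 2 'ac'
  5: (23,16) 3 'acc'
  6: (16,3) 0 ''
  7: (3,5) 3 'bab'
  8: (5,11) 2 'ba'
  9: (11,22) 3 'bac'
  10: (22,15) 4 'bacc'
  11: (15,2) 1 'b'
  12: (2,14) 3 'bba'
  13: (14,7) 2 'bb'
  14: (7,0) 1 'b'
  15: (0,8) 2 'bc'
  16: (8,25) 0 ''
  17: (25,20) 1 'c'
  18: (20,10) 1 'c'
  19: (10,1) 2 'cb'
  20: (1,13) 4 'cbba'
  21: (13,24) 1 'c'
  22: (24,19) 2 'cc'
  23: (19,9) 2 'cc'
  24: (9,18) 2 'cc'
  25: (18,17) 3 'ccc'

n(n+1)/2 = 26·27/2 = 351
Σ LCP = 0 + 3 + 2 + 1 + 2 + 3 + 0 + 3 + 2 + 3 + 4 + 1 + 3 + 2 + 1 + 2 + 0 + 1 + 1 + 2 + 4 + 1 + 2 + 2 + 2 + 3 = 50
distinct = 351 − 50 = 301

301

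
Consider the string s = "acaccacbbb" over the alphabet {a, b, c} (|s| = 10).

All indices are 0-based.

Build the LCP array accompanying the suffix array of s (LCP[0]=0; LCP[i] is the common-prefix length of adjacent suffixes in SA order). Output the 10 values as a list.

[0, 2, 2, 0, 1, 2, 0, 3, 1, 1]

rank→(start, suffix):
  0 → (0, 'acaccacbbb')
  1 → (5, 'acbbb')
  2 → (2, 'accacbbb')
  3 → (9, 'b')
  4 → (8, 'bb')
  5 → (7, 'bbb')
  6 → (4, 'cacbbb')
  7 → (1, 'caccacbbb')
  8 → (6, 'cbbb')
  9 → (3, 'ccacbbb')

SA = [0, 5, 2, 9, 8, 7, 4, 1, 6, 3]
[i] adj suffixes → lcp
  [1] 0/5 → 2 ('ac')
  [2] 5/2 → 2 ('ac')
  [3] 2/9 → 0 ('')
  [4] 9/8 → 1 ('b')
  [5] 8/7 → 2 ('bb')
  [6] 7/4 → 0 ('')
  [7] 4/1 → 3 ('cac')
  [8] 1/6 → 1 ('c')
  [9] 6/3 → 1 ('c')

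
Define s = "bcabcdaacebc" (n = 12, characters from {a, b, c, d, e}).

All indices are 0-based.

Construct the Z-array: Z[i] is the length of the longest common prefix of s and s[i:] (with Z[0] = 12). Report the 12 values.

Z[0]=12
i=1: outside box; Z[1]=0
i=2: outside box; Z[2]=0
i=3: outside box; Z[3]=2 scan→box=[3,5)
i=4: min(r-i=1, Z[1]=0)=0; Z[4]=0
i=5: outside box; Z[5]=0
i=6: outside box; Z[6]=0
i=7: outside box; Z[7]=0
i=8: outside box; Z[8]=0
i=9: outside box; Z[9]=0
i=10: outside box; Z[10]=2 scan→box=[10,12)
i=11: min(r-i=1, Z[1]=0)=0; Z[11]=0

[12, 0, 0, 2, 0, 0, 0, 0, 0, 0, 2, 0]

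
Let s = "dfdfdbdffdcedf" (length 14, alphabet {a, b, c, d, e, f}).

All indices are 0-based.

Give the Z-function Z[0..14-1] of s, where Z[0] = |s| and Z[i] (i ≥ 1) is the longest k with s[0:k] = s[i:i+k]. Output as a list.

Z[0]=14
i=1: outside box; Z[1]=0
i=2: outside box; Z[2]=3 grow→box=[2,5)
i=3: min(r-i=2, Z[1]=0)=0; Z[3]=0
i=4: min(r-i=1, Z[2]=3)=1; Z[4]=1
i=5: outside box; Z[5]=0
i=6: outside box; Z[6]=2 grow→box=[6,8)
i=7: min(r-i=1, Z[1]=0)=0; Z[7]=0
i=8: outside box; Z[8]=0
i=9: outside box; Z[9]=1 grow→box=[9,10)
i=10: outside box; Z[10]=0
i=11: outside box; Z[11]=0
i=12: outside box; Z[12]=2 grow→box=[12,14)
i=13: min(r-i=1, Z[1]=0)=0; Z[13]=0

[14, 0, 3, 0, 1, 0, 2, 0, 0, 1, 0, 0, 2, 0]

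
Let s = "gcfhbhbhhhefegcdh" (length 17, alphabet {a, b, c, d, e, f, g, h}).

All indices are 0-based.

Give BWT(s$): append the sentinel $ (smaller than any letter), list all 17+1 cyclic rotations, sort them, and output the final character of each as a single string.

hhhggchfece$dfbhhb

rank  rotation            last
    0  $gcfhbhbhhhefegcdh  h
    1  bhbhhhefegcdh$gcfh  h
    2  bhhhefegcdh$gcfhbh  h
    3  cdh$gcfhbhbhhhefeg  g
    4  cfhbhbhhhefegcdh$g  g
    5  dh$gcfhbhbhhhefegc  c
    6  efegcdh$gcfhbhbhhh  h
    7  egcdh$gcfhbhbhhhef  f
    8  fegcdh$gcfhbhbhhhe  e
    9  fhbhbhhhefegcdh$gc  c
   10  gcdh$gcfhbhbhhhefe  e
   11  gcfhbhbhhhefegcdh$  $
   12  h$gcfhbhbhhhefegcd  d
   13  hbhbhhhefegcdh$gcf  f
   14  hbhhhefegcdh$gcfhb  b
   15  hefegcdh$gcfhbhbhh  h
   16  hhefegcdh$gcfhbhbh  h
   17  hhhefegcdh$gcfhbhb  b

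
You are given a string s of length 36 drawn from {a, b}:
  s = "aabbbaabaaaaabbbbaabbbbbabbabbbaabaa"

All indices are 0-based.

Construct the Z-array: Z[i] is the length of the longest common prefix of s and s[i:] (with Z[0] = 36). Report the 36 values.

Z[0]=36
i=1: outside box; Z[1]=1 scan→box=[1,2)
i=2: outside box; Z[2]=0
i=3: outside box; Z[3]=0
i=4: outside box; Z[4]=0
i=5: outside box; Z[5]=3 scan→box=[5,8)
i=6: min(r-i=2, Z[1]=1)=1; Z[6]=1
i=7: min(r-i=1, Z[2]=0)=0; Z[7]=0
i=8: outside box; Z[8]=2 scan→box=[8,10)
i=9: min(r-i=1, Z[1]=1)=1; Z[9]=2 scan→box=[9,11)
i=10: min(r-i=1, Z[1]=1)=1; Z[10]=2 scan→box=[10,12)
i=11: min(r-i=1, Z[1]=1)=1; Z[11]=5 scan→box=[11,16)
i=12: min(r-i=4, Z[1]=1)=1; Z[12]=1
i=13: min(r-i=3, Z[2]=0)=0; Z[13]=0
i=14: min(r-i=2, Z[3]=0)=0; Z[14]=0
i=15: min(r-i=1, Z[4]=0)=0; Z[15]=0
i=16: outside box; Z[16]=0
i=17: outside box; Z[17]=5 scan→box=[17,22)
i=18: min(r-i=4, Z[1]=1)=1; Z[18]=1
i=19: min(r-i=3, Z[2]=0)=0; Z[19]=0
i=20: min(r-i=2, Z[3]=0)=0; Z[20]=0
i=21: min(r-i=1, Z[4]=0)=0; Z[21]=0
i=22: outside box; Z[22]=0
i=23: outside box; Z[23]=0
i=24: outside box; Z[24]=1 scan→box=[24,25)
i=25: outside box; Z[25]=0
i=26: outside box; Z[26]=0
i=27: outside box; Z[27]=1 scan→box=[27,28)
i=28: outside box; Z[28]=0
i=29: outside box; Z[29]=0
i=30: outside box; Z[30]=0
i=31: outside box; Z[31]=3 scan→box=[31,34)
i=32: min(r-i=2, Z[1]=1)=1; Z[32]=1
i=33: min(r-i=1, Z[2]=0)=0; Z[33]=0
i=34: outside box; Z[34]=2 scan→box=[34,36)
i=35: min(r-i=1, Z[1]=1)=1; Z[35]=1

[36, 1, 0, 0, 0, 3, 1, 0, 2, 2, 2, 5, 1, 0, 0, 0, 0, 5, 1, 0, 0, 0, 0, 0, 1, 0, 0, 1, 0, 0, 0, 3, 1, 0, 2, 1]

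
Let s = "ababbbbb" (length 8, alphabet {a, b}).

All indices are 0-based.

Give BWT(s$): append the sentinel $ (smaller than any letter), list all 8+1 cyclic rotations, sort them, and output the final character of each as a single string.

rank  rotation   last
    0  $ababbbbb  b
    1  ababbbbb$  $
    2  abbbbb$ab  b
    3  b$ababbbb  b
    4  babbbbb$a  a
    5  bb$ababbb  b
    6  bbb$ababb  b
    7  bbbb$abab  b
    8  bbbbb$aba  a

b$bbabbba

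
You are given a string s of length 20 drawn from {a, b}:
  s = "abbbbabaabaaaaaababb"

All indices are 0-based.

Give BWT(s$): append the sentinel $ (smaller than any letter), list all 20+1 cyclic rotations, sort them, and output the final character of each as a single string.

bbaaabaabab$baabaabba

rank  rotation               last
    0  $abbbbabaabaaaaaababb  b
    1  aaaaaababb$abbbbabaab  b
    2  aaaaababb$abbbbabaaba  a
    3  aaaababb$abbbbabaabaa  a
    4  aaababb$abbbbabaabaaa  a
    5  aabaaaaaababb$abbbbab  b
    6  aababb$abbbbabaabaaaa  a
    7  abaaaaaababb$abbbbaba  a
    8  abaabaaaaaababb$abbbb  b
    9  ababb$abbbbabaabaaaaa  a
   10  abb$abbbbabaabaaaaaab  b
   11  abbbbabaabaaaaaababb$  $
   12  b$abbbbabaabaaaaaabab  b
   13  baaaaaababb$abbbbabaa  a
   14  baabaaaaaababb$abbbba  a
   15  babaabaaaaaababb$abbb  b
   16  babb$abbbbabaabaaaaaa  a
   17  bb$abbbbabaabaaaaaaba  a
   18  bbabaabaaaaaababb$abb  b
   19  bbbabaabaaaaaababb$ab  b
   20  bbbbabaabaaaaaababb$a  a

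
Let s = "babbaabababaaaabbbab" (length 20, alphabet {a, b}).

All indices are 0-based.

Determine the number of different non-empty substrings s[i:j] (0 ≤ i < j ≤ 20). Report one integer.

164

rank→(start, suffix):
  0 → (11, 'aaaabbbab')
  1 → (12, 'aaabbbab')
  2 → (4, 'aabababaaaabbbab')
  3 → (13, 'aabbbab')
  4 → (18, 'ab')
  5 → (9, 'abaaaabbbab')
  6 → (7, 'ababaaaabbbab')
  7 → (5, 'abababaaaabbbab')
  8 → (1, 'abbaabababaaaabbbab')
  9 → (14, 'abbbab')
  10 → (19, 'b')
  11 → (10, 'baaaabbbab')
  12 → (3, 'baabababaaaabbbab')
  13 → (17, 'bab')
  14 → (8, 'babaaaabbbab')
  15 → (6, 'bababaaaabbbab')
  16 → (0, 'babbaabababaaaabbbab')
  17 → (2, 'bbaabababaaaabbbab')
  18 → (16, 'bbab')
  19 → (15, 'bbbab')

SA = [11, 12, 4, 13, 18, 9, 7, 5, 1, 14, 19, 10, 3, 17, 8, 6, 0, 2, 16, 15]
rank  pair      lcp
   1  s[11:],s[12:]  3  'aaa'
   2  s[12:],s[4:]  2  'aa'
   3  s[4:],s[13:]  3  'aab'
   4  s[13:],s[18:]  1  'a'
   5  s[18:],s[9:]  2  'ab'
   6  s[9:],s[7:]  3  'aba'
   7  s[7:],s[5:]  5  'ababa'
   8  s[5:],s[1:]  2  'ab'
   9  s[1:],s[14:]  3  'abb'
  10  s[14:],s[19:]  0  ''
  11  s[19:],s[10:]  1  'b'
  12  s[10:],s[3:]  3  'baa'
  13  s[3:],s[17:]  2  'ba'
  14  s[17:],s[8:]  3  'bab'
  15  s[8:],s[6:]  4  'baba'
  16  s[6:],s[0:]  3  'bab'
  17  s[0:],s[2:]  1  'b'
  18  s[2:],s[16:]  3  'bba'
  19  s[16:],s[15:]  2  'bb'

n(n+1)/2 = 20·21/2 = 210
Σ LCP = 0 + 3 + 2 + 3 + 1 + 2 + 3 + 5 + 2 + 3 + 0 + 1 + 3 + 2 + 3 + 4 + 3 + 1 + 3 + 2 = 46
distinct = 210 − 46 = 164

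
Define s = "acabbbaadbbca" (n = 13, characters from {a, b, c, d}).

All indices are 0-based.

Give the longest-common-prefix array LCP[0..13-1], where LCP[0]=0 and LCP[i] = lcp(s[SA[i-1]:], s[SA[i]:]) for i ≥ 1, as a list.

[0, 1, 1, 1, 1, 0, 1, 2, 2, 1, 0, 2, 0]

rank→(start, suffix):
  0 → (12, 'a')
  1 → (6, 'aadbbca')
  2 → (2, 'abbbaadbbca')
  3 → (0, 'acabbbaadbbca')
  4 → (7, 'adbbca')
  5 → (5, 'baadbbca')
  6 → (4, 'bbaadbbca')
  7 → (3, 'bbbaadbbca')
  8 → (9, 'bbca')
  9 → (10, 'bca')
  10 → (11, 'ca')
  11 → (1, 'cabbbaadbbca')
  12 → (8, 'dbbca')

SA = [12, 6, 2, 0, 7, 5, 4, 3, 9, 10, 11, 1, 8]
[i] adj suffixes → lcp
  [1] 12/6 → 1 ('a')
  [2] 6/2 → 1 ('a')
  [3] 2/0 → 1 ('a')
  [4] 0/7 → 1 ('a')
  [5] 7/5 → 0 ('')
  [6] 5/4 → 1 ('b')
  [7] 4/3 → 2 ('bb')
  [8] 3/9 → 2 ('bb')
  [9] 9/10 → 1 ('b')
  [10] 10/11 → 0 ('')
  [11] 11/1 → 2 ('ca')
  [12] 1/8 → 0 ('')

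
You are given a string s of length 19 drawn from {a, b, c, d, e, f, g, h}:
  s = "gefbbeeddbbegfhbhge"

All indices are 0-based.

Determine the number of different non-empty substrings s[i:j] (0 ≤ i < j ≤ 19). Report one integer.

173

sorted suffixes:
  #0 SA[0]=3  'bbeeddbbegfhbhge'
  #1 SA[1]=9  'bbegfhbhge'
  #2 SA[2]=4  'beeddbbegfhbhge'
  #3 SA[3]=10  'begfhbhge'
  #4 SA[4]=15  'bhge'
  #5 SA[5]=8  'dbbegfhbhge'
  #6 SA[6]=7  'ddbbegfhbhge'
  #7 SA[7]=18  'e'
  #8 SA[8]=6  'eddbbegfhbhge'
  #9 SA[9]=5  'eeddbbegfhbhge'
  #10 SA[10]=1  'efbbeeddbbegfhbhge'
  #11 SA[11]=11  'egfhbhge'
  #12 SA[12]=2  'fbbeeddbbegfhbhge'
  #13 SA[13]=13  'fhbhge'
  #14 SA[14]=17  'ge'
  #15 SA[15]=0  'gefbbeeddbbegfhbhge'
  #16 SA[16]=12  'gfhbhge'
  #17 SA[17]=14  'hbhge'
  #18 SA[18]=16  'hge'

SA = [3, 9, 4, 10, 15, 8, 7, 18, 6, 5, 1, 11, 2, 13, 17, 0, 12, 14, 16]
rank  pair      lcp
   1  s[3:],s[9:]  3  'bbe'
   2  s[9:],s[4:]  1  'b'
   3  s[4:],s[10:]  2  'be'
   4  s[10:],s[15:]  1  'b'
   5  s[15:],s[8:]  0  ''
   6  s[8:],s[7:]  1  'd'
   7  s[7:],s[18:]  0  ''
   8  s[18:],s[6:]  1  'e'
   9  s[6:],s[5:]  1  'e'
  10  s[5:],s[1:]  1  'e'
  11  s[1:],s[11:]  1  'e'
  12  s[11:],s[2:]  0  ''
  13  s[2:],s[13:]  1  'f'
  14  s[13:],s[17:]  0  ''
  15  s[17:],s[0:]  2  'ge'
  16  s[0:],s[12:]  1  'g'
  17  s[12:],s[14:]  0  ''
  18  s[14:],s[16:]  1  'h'

n(n+1)/2 = 19·20/2 = 190
Σ LCP = 0 + 3 + 1 + 2 + 1 + 0 + 1 + 0 + 1 + 1 + 1 + 1 + 0 + 1 + 0 + 2 + 1 + 0 + 1 = 17
distinct = 190 − 17 = 173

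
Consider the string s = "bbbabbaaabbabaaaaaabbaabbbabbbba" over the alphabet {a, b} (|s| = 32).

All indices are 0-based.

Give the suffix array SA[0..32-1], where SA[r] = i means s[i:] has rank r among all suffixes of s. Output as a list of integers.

[31, 13, 14, 15, 16, 6, 17, 7, 21, 11, 3, 18, 8, 22, 26, 30, 12, 5, 20, 10, 2, 25, 29, 4, 19, 9, 1, 24, 28, 0, 23, 27]

rank→(start, suffix):
  0 → (31, 'a')
  1 → (13, 'aaaaaabbaabbbabbbba')
  2 → (14, 'aaaaabbaabbbabbbba')
  3 → (15, 'aaaabbaabbbabbbba')
  4 → (16, 'aaabbaabbbabbbba')
  5 → (6, 'aaabbabaaaaaabbaabbbabbbba')
  6 → (17, 'aabbaabbbabbbba')
  7 → (7, 'aabbabaaaaaabbaabbbabbbba')
  8 → (21, 'aabbbabbbba')
  9 → (11, 'abaaaaaabbaabbbabbbba')
  10 → (3, 'abbaaabbabaaaaaabbaabbbabbbba')
  11 → (18, 'abbaabbbabbbba')
  12 → (8, 'abbabaaaaaabbaabbbabbbba')
  13 → (22, 'abbbabbbba')
  14 → (26, 'abbbba')
  15 → (30, 'ba')
  16 → (12, 'baaaaaabbaabbbabbbba')
  17 → (5, 'baaabbabaaaaaabbaabbbabbbba')
  18 → (20, 'baabbbabbbba')
  19 → (10, 'babaaaaaabbaabbbabbbba')
  20 → (2, 'babbaaabbabaaaaaabbaabbbabbbba')
  21 → (25, 'babbbba')
  22 → (29, 'bba')
  23 → (4, 'bbaaabbabaaaaaabbaabbbabbbba')
  24 → (19, 'bbaabbbabbbba')
  25 → (9, 'bbabaaaaaabbaabbbabbbba')
  26 → (1, 'bbabbaaabbabaaaaaabbaabbbabbbba')
  27 → (24, 'bbabbbba')
  28 → (28, 'bbba')
  29 → (0, 'bbbabbaaabbabaaaaaabbaabbbabbbba')
  30 → (23, 'bbbabbbba')
  31 → (27, 'bbbba')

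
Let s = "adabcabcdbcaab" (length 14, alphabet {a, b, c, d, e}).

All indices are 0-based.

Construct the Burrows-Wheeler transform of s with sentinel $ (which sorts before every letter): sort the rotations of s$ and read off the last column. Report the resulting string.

bcadc$adaabbbac

rank  rotation         last
    0  $adabcabcdbcaab  b
    1  aab$adabcabcdbc  c
    2  ab$adabcabcdbca  a
    3  abcabcdbcaab$ad  d
    4  abcdbcaab$adabc  c
    5  adabcabcdbcaab$  $
    6  b$adabcabcdbcaa  a
    7  bcaab$adabcabcd  d
    8  bcabcdbcaab$ada  a
    9  bcdbcaab$adabca  a
   10  caab$adabcabcdb  b
   11  cabcdbcaab$adab  b
   12  cdbcaab$adabcab  b
   13  dabcabcdbcaab$a  a
   14  dbcaab$adabcabc  c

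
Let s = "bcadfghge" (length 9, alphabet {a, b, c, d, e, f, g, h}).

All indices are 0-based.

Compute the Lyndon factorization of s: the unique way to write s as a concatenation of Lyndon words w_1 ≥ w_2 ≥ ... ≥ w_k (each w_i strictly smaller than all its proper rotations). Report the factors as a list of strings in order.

["bc", "adfghge"]

emit factor 1: 'bc' (i=0, period=2)
emit factor 2: 'adfghge' (i=2, period=7)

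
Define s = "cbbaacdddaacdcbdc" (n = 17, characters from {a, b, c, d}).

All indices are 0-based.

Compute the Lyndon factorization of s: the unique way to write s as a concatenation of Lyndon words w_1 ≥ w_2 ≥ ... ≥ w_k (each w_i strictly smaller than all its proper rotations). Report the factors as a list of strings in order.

["c", "b", "b", "aacddd", "aacdcbdc"]

emit factor 1: 'c' (i=0, period=1)
emit factor 2: 'b' (i=1, period=1)
emit factor 3: 'b' (i=2, period=1)
emit factor 4: 'aacddd' (i=3, period=6)
emit factor 5: 'aacdcbdc' (i=9, period=8)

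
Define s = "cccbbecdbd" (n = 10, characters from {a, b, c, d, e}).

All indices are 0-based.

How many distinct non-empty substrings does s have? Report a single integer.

rank | idx | suffix
   0 |   3 | bbecdbd
   1 |   8 | bd
   2 |   4 | becdbd
   3 |   2 | cbbecdbd
   4 |   1 | ccbbecdbd
   5 |   0 | cccbbecdbd
   6 |   6 | cdbd
   7 |   9 | d
   8 |   7 | dbd
   9 |   5 | ecdbd

SA = [3, 8, 4, 2, 1, 0, 6, 9, 7, 5]
[i] adj suffixes → lcp
  [1] 3/8 → 1 ('b')
  [2] 8/4 → 1 ('b')
  [3] 4/2 → 0 ('')
  [4] 2/1 → 1 ('c')
  [5] 1/0 → 2 ('cc')
  [6] 0/6 → 1 ('c')
  [7] 6/9 → 0 ('')
  [8] 9/7 → 1 ('d')
  [9] 7/5 → 0 ('')

n(n+1)/2 = 10·11/2 = 55
Σ LCP = 0 + 1 + 1 + 0 + 1 + 2 + 1 + 0 + 1 + 0 = 7
distinct = 55 − 7 = 48

48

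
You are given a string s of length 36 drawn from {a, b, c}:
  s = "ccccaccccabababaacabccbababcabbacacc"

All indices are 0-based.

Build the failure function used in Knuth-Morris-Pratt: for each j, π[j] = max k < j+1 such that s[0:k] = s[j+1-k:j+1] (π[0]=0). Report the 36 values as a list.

π[0] = 0
j=1 s[j]='c': π[1]=1 (border 'c')
j=2 s[j]='c': π[2]=2 (border 'cc')
j=3 s[j]='c': π[3]=3 (border 'ccc')
j=4 s[j]='a': k: 3→2→1→0; π[4]=0 (border '')
j=5 s[j]='c': π[5]=1 (border 'c')
j=6 s[j]='c': π[6]=2 (border 'cc')
j=7 s[j]='c': π[7]=3 (border 'ccc')
j=8 s[j]='c': π[8]=4 (border 'cccc')
j=9 s[j]='a': π[9]=5 (border 'cccca')
j=10 s[j]='b': k: 5→0; π[10]=0 (border '')
j=11 s[j]='a': π[11]=0 (border '')
j=12 s[j]='b': π[12]=0 (border '')
j=13 s[j]='a': π[13]=0 (border '')
j=14 s[j]='b': π[14]=0 (border '')
j=15 s[j]='a': π[15]=0 (border '')
j=16 s[j]='a': π[16]=0 (border '')
j=17 s[j]='c': π[17]=1 (border 'c')
j=18 s[j]='a': k: 1→0; π[18]=0 (border '')
j=19 s[j]='b': π[19]=0 (border '')
j=20 s[j]='c': π[20]=1 (border 'c')
j=21 s[j]='c': π[21]=2 (border 'cc')
j=22 s[j]='b': k: 2→1→0; π[22]=0 (border '')
j=23 s[j]='a': π[23]=0 (border '')
j=24 s[j]='b': π[24]=0 (border '')
j=25 s[j]='a': π[25]=0 (border '')
j=26 s[j]='b': π[26]=0 (border '')
j=27 s[j]='c': π[27]=1 (border 'c')
j=28 s[j]='a': k: 1→0; π[28]=0 (border '')
j=29 s[j]='b': π[29]=0 (border '')
j=30 s[j]='b': π[30]=0 (border '')
j=31 s[j]='a': π[31]=0 (border '')
j=32 s[j]='c': π[32]=1 (border 'c')
j=33 s[j]='a': k: 1→0; π[33]=0 (border '')
j=34 s[j]='c': π[34]=1 (border 'c')
j=35 s[j]='c': π[35]=2 (border 'cc')

[0, 1, 2, 3, 0, 1, 2, 3, 4, 5, 0, 0, 0, 0, 0, 0, 0, 1, 0, 0, 1, 2, 0, 0, 0, 0, 0, 1, 0, 0, 0, 0, 1, 0, 1, 2]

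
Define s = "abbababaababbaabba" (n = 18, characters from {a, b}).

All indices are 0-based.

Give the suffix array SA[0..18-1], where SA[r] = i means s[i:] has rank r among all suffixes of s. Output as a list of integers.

sorted suffixes:
  #0 SA[0]=17  'a'
  #1 SA[1]=7  'aababbaabba'
  #2 SA[2]=13  'aabba'
  #3 SA[3]=5  'abaababbaabba'
  #4 SA[4]=3  'ababaababbaabba'
  #5 SA[5]=8  'ababbaabba'
  #6 SA[6]=14  'abba'
  #7 SA[7]=10  'abbaabba'
  #8 SA[8]=0  'abbababaababbaabba'
  #9 SA[9]=16  'ba'
  #10 SA[10]=6  'baababbaabba'
  #11 SA[11]=12  'baabba'
  #12 SA[12]=4  'babaababbaabba'
  #13 SA[13]=2  'bababaababbaabba'
  #14 SA[14]=9  'babbaabba'
  #15 SA[15]=15  'bba'
  #16 SA[16]=11  'bbaabba'
  #17 SA[17]=1  'bbababaababbaabba'

[17, 7, 13, 5, 3, 8, 14, 10, 0, 16, 6, 12, 4, 2, 9, 15, 11, 1]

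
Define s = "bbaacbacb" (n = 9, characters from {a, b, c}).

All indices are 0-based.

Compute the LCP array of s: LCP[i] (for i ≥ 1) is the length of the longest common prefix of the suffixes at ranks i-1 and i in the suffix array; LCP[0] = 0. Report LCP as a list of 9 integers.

rank | idx | suffix
   0 |   2 | aacbacb
   1 |   6 | acb
   2 |   3 | acbacb
   3 |   8 | b
   4 |   1 | baacbacb
   5 |   5 | bacb
   6 |   0 | bbaacbacb
   7 |   7 | cb
   8 |   4 | cbacb

SA = [2, 6, 3, 8, 1, 5, 0, 7, 4]
i: (SA[i-1],SA[i]) lcp shared
  1: (2,6) 1 'a'
  2: (6,3) 3 'acb'
  3: (3,8) 0 ''
  4: (8,1) 1 'b'
  5: (1,5) 2 'ba'
  6: (5,0) 1 'b'
  7: (0,7) 0 ''
  8: (7,4) 2 'cb'

[0, 1, 3, 0, 1, 2, 1, 0, 2]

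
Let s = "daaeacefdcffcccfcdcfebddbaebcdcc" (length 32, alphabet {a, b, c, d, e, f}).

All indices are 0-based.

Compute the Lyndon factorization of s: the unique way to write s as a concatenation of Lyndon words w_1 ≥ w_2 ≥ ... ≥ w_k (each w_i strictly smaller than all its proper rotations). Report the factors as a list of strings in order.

emit factor 1: 'd' (i=0, period=1)
emit factor 2: 'aaeacefdcffcccfcdcfebddbaebcdcc' (i=1, period=31)

["d", "aaeacefdcffcccfcdcfebddbaebcdcc"]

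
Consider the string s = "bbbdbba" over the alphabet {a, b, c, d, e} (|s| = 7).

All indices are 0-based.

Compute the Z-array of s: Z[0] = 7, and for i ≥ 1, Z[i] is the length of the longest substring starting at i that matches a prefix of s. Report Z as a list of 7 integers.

Z[0]=7
i=1: i≥r, start 0; Z[1]=2 scan→box=[1,3)
i=2: min(r-i=1, Z[1]=2)=1; Z[2]=1
i=3: i≥r, start 0; Z[3]=0
i=4: i≥r, start 0; Z[4]=2 scan→box=[4,6)
i=5: min(r-i=1, Z[1]=2)=1; Z[5]=1
i=6: i≥r, start 0; Z[6]=0

[7, 2, 1, 0, 2, 1, 0]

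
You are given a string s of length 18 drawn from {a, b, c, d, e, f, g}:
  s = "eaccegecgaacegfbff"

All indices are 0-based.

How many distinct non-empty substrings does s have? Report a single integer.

155

rank→(start, suffix):
  0 → (9, 'aacegfbff')
  1 → (1, 'accegecgaacegfbff')
  2 → (10, 'acegfbff')
  3 → (15, 'bff')
  4 → (2, 'ccegecgaacegfbff')
  5 → (3, 'cegecgaacegfbff')
  6 → (11, 'cegfbff')
  7 → (7, 'cgaacegfbff')
  8 → (0, 'eaccegecgaacegfbff')
  9 → (6, 'ecgaacegfbff')
  10 → (4, 'egecgaacegfbff')
  11 → (12, 'egfbff')
  12 → (17, 'f')
  13 → (14, 'fbff')
  14 → (16, 'ff')
  15 → (8, 'gaacegfbff')
  16 → (5, 'gecgaacegfbff')
  17 → (13, 'gfbff')

SA = [9, 1, 10, 15, 2, 3, 11, 7, 0, 6, 4, 12, 17, 14, 16, 8, 5, 13]
[i] adj suffixes → lcp
  [1] 9/1 → 1 ('a')
  [2] 1/10 → 2 ('ac')
  [3] 10/15 → 0 ('')
  [4] 15/2 → 0 ('')
  [5] 2/3 → 1 ('c')
  [6] 3/11 → 3 ('ceg')
  [7] 11/7 → 1 ('c')
  [8] 7/0 → 0 ('')
  [9] 0/6 → 1 ('e')
  [10] 6/4 → 1 ('e')
  [11] 4/12 → 2 ('eg')
  [12] 12/17 → 0 ('')
  [13] 17/14 → 1 ('f')
  [14] 14/16 → 1 ('f')
  [15] 16/8 → 0 ('')
  [16] 8/5 → 1 ('g')
  [17] 5/13 → 1 ('g')

n(n+1)/2 = 18·19/2 = 171
Σ LCP = 0 + 1 + 2 + 0 + 0 + 1 + 3 + 1 + 0 + 1 + 1 + 2 + 0 + 1 + 1 + 0 + 1 + 1 = 16
distinct = 171 − 16 = 155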